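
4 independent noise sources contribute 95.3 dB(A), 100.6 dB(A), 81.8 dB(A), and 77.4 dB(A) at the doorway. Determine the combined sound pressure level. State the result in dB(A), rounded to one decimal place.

101.8 dB(A)

Incoherent sources combine by intensity addition: L_total = 10·log₁₀(Σ 10^(L_i/10)).
Σ 10^(L/10) = 10^(95.3/10) + 10^(100.6/10) + 10^(81.8/10) + 10^(77.4/10) = 1.508e+10.
L_total = 10·log₁₀(1.508e+10) = 101.78 dB(A).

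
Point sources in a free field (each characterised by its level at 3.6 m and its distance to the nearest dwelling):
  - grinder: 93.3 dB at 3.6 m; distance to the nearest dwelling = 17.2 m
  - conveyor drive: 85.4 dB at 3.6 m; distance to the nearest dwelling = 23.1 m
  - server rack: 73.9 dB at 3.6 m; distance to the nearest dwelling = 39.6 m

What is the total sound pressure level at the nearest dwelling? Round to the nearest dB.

Apply inverse-square spreading to bring every level to the receiver, then sum 10^(L/10).
grinder: 93.3 − 20·log₁₀(17.2/3.6) = 93.3 − 13.58 = 79.72 dB.
conveyor drive: 85.4 − 20·log₁₀(23.1/3.6) = 85.4 − 16.15 = 69.25 dB.
server rack: 73.9 − 20·log₁₀(39.6/3.6) = 73.9 − 20.83 = 53.07 dB.
Σ 10^(L/10) = 1.023e+08 → L_total = 10·log₁₀(1.023e+08) = 80.10 dB.

80 dB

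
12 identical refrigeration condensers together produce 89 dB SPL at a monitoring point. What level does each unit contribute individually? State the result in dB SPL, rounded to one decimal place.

78.2 dB SPL

For N identical incoherent sources L_total = L₁ + 10·log₁₀ N, so L₁ = 89 − 10·log₁₀(12) = 89 − 10.792.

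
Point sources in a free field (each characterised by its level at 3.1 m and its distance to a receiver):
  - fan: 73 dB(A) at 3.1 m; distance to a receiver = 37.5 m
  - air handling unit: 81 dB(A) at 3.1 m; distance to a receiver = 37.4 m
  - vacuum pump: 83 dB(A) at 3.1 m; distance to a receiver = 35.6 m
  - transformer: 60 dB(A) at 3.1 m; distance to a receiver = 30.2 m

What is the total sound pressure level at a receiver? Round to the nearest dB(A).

Propagate each source to the receiver with L = L_ref − 20·log₁₀(r/r_ref), then add intensities.
fan: 73 − 20·log₁₀(37.5/3.1) = 73 − 21.65 = 51.35 dB(A).
air handling unit: 81 − 20·log₁₀(37.4/3.1) = 81 − 21.63 = 59.37 dB(A).
vacuum pump: 83 − 20·log₁₀(35.6/3.1) = 83 − 21.20 = 61.80 dB(A).
transformer: 60 − 20·log₁₀(30.2/3.1) = 60 − 19.77 = 40.23 dB(A).
Σ 10^(L/10) = 2.525e+06 → L_total = 10·log₁₀(2.525e+06) = 64.02 dB(A).

64 dB(A)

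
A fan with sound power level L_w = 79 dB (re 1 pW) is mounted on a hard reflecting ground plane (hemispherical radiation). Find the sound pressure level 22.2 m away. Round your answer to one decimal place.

L_p = L_w − 10·log₁₀(2π·r²) with r = 22.2 m.
2π·r² = 3097 m², 10·log₁₀ of that is 34.909 dB.
L_p = 79 − 34.909 = 44.09 dB.

44.1 dB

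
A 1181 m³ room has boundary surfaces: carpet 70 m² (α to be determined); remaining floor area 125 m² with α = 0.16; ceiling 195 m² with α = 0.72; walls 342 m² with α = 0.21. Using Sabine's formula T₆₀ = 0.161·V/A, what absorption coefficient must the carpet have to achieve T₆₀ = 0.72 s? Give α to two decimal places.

A = 0.161·V/T₆₀ = 0.161·1181/0.72 = 264.08 m² sabins.
Absorption from the other surfaces = 125·0.16 + 195·0.72 + 342·0.21 = 232.22 m², so the carpet must supply 31.86 m² over 70 m².
α = 31.86/70 = 0.455.

0.46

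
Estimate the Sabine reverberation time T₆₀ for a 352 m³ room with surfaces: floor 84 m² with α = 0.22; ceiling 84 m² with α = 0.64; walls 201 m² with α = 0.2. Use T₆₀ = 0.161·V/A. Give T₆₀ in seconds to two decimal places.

A = Σ Sᵢαᵢ = 84·0.22 + 84·0.64 + 201·0.2 = 112.44 m².
T₆₀ = 0.161 × 352 / 112.44 = 0.504 s.

0.50 s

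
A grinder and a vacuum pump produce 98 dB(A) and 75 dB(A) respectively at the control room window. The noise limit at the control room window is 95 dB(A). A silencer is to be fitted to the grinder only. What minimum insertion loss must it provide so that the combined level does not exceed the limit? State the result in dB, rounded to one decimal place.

Fixed contribution from the other source: Σ 10^(L/10) = 10^(75/10) = 3.162e+07 (75.00 dB(A)).
To meet 95 dB(A) overall, the treated grinder may contribute at most 10^(95/10) − 3.162e+07 = 3.131e+09, i.e. 94.96 dB(A).
So the grinder must be reduced from 98 to 94.96 dB(A): IL = 3.04 dB.

3.0 dB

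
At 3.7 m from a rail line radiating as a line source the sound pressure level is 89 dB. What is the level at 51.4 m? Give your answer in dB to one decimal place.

Cylindrical spreading from a line source gives a 10·log₁₀(r₂/r₁) drop.
L₂ = 89 − 10·log₁₀(51.4/3.7) = 89 − 11.428 = 77.57 dB.

77.6 dB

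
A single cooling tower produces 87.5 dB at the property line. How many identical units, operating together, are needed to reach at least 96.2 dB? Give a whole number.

The shortfall is 96.2 − 87.5 = 8.7 dB, and N units add 10·log₁₀ N, so need 10·log₁₀ N ≥ 8.7.
N ≥ 10^(8.7/10) = 7.413, so N = 8.

8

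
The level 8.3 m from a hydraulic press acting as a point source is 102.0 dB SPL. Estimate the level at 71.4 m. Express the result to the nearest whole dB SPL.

For a point source, L₂ = L₁ − 20·log₁₀(r₂/r₁).
L₂ = 102.0 − 20·log₁₀(71.4/8.3) = 102.0 − 18.692 = 83.31 dB SPL.

83 dB SPL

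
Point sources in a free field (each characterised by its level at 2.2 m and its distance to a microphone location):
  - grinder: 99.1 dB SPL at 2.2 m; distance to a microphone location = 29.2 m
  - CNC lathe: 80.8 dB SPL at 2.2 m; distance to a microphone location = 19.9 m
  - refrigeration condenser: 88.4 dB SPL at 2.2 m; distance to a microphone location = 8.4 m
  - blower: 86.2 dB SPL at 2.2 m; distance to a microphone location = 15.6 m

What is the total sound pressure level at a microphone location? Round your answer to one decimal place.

80.1 dB SPL

Apply inverse-square spreading to bring every level to the receiver, then sum 10^(L/10).
grinder: 99.1 − 20·log₁₀(29.2/2.2) = 99.1 − 22.46 = 76.64 dB SPL.
CNC lathe: 80.8 − 20·log₁₀(19.9/2.2) = 80.8 − 19.13 = 61.67 dB SPL.
refrigeration condenser: 88.4 − 20·log₁₀(8.4/2.2) = 88.4 − 11.64 = 76.76 dB SPL.
blower: 86.2 − 20·log₁₀(15.6/2.2) = 86.2 − 17.01 = 69.19 dB SPL.
Σ 10^(L/10) = 1.034e+08 → L_total = 10·log₁₀(1.034e+08) = 80.14 dB SPL.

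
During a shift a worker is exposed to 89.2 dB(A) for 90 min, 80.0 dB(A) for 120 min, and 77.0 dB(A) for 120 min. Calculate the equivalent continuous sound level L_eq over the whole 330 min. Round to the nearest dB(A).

84 dB(A)

Weight each interval's intensity by its duration and average over T = 330 min:
Σ tᵢ·10^(Lᵢ/10) = 90·10^(89.2/10) + 120·10^(80.0/10) + 120·10^(77.0/10) = 9.287e+10.
L_eq = 10·log₁₀(9.287e+10/330) = 84.49 dB(A).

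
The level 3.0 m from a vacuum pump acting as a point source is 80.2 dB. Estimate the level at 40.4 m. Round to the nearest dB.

For a point source, L₂ = L₁ − 20·log₁₀(r₂/r₁).
L₂ = 80.2 − 20·log₁₀(40.4/3.0) = 80.2 − 22.585 = 57.61 dB.

58 dB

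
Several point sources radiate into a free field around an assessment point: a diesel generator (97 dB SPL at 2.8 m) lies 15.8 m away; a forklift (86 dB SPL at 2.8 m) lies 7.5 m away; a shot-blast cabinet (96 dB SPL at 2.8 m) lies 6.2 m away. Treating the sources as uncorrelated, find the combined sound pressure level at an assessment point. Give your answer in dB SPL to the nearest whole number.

First find each source's level at the receiver (point-source: −20·log₁₀(r/r_ref)), then combine on an intensity basis.
diesel generator: 97 − 20·log₁₀(15.8/2.8) = 97 − 15.03 = 81.97 dB SPL.
forklift: 86 − 20·log₁₀(7.5/2.8) = 86 − 8.56 = 77.44 dB SPL.
shot-blast cabinet: 96 − 20·log₁₀(6.2/2.8) = 96 − 6.90 = 89.10 dB SPL.
Σ 10^(L/10) = 1.025e+09 → L_total = 10·log₁₀(1.025e+09) = 90.11 dB SPL.

90 dB SPL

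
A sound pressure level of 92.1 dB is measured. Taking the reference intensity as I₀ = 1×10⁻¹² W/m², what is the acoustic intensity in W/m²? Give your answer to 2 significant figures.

I = I₀·10^(L/10) = 10⁻¹² × 10^(92.1/10) = 10^(-2.790).

0.0016 W/m²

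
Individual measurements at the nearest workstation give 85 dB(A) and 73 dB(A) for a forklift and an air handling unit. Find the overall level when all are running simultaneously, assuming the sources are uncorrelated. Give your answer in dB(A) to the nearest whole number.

85 dB(A)

Incoherent sources combine by intensity addition: L_total = 10·log₁₀(Σ 10^(L_i/10)).
Σ 10^(L/10) = 10^(85/10) + 10^(73/10) = 3.362e+08.
L_total = 10·log₁₀(3.362e+08) = 85.27 dB(A).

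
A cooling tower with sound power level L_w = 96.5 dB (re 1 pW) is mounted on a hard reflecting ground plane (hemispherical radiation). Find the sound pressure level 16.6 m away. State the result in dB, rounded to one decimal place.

64.1 dB

L_p = L_w − 10·log₁₀(2π·r²) with r = 16.6 m.
2π·r² = 1731 m², 10·log₁₀ of that is 32.384 dB.
L_p = 96.5 − 32.384 = 64.12 dB.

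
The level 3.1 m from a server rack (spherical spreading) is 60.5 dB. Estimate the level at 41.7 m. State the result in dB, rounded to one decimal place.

Spherical spreading from a point source gives a 20·log₁₀(r₂/r₁) drop.
L₂ = 60.5 − 20·log₁₀(41.7/3.1) = 60.5 − 22.575 = 37.92 dB.

37.9 dB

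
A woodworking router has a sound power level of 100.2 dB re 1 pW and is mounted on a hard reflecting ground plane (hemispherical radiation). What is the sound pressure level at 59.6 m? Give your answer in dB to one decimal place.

56.7 dB

The power spreads over a hemisphere of area 2π·r², so L_p = L_w − 10·log₁₀(2π·r²).
2π·r² = 2.232e+04 m², 10·log₁₀ of that is 43.487 dB.
L_p = 100.2 − 43.487 = 56.71 dB.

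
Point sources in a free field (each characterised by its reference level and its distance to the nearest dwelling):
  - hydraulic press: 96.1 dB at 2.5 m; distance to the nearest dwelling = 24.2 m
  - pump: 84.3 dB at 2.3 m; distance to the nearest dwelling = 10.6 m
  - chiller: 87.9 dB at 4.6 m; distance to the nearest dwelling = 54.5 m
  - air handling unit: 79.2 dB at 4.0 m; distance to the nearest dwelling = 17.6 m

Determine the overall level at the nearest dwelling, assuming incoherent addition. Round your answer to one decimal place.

Propagate each source to the receiver with L = L_ref − 20·log₁₀(r/r_ref), then add intensities.
hydraulic press: 96.1 − 20·log₁₀(24.2/2.5) = 96.1 − 19.72 = 76.38 dB.
pump: 84.3 − 20·log₁₀(10.6/2.3) = 84.3 − 13.27 = 71.03 dB.
chiller: 87.9 − 20·log₁₀(54.5/4.6) = 87.9 − 21.47 = 66.43 dB.
air handling unit: 79.2 − 20·log₁₀(17.6/4.0) = 79.2 − 12.87 = 66.33 dB.
Σ 10^(L/10) = 6.484e+07 → L_total = 10·log₁₀(6.484e+07) = 78.12 dB.

78.1 dB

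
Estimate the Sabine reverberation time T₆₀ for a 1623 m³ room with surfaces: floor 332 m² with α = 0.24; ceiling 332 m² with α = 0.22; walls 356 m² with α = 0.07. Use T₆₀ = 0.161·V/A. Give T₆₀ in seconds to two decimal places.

1.47 s

A = Σ Sᵢαᵢ = 332·0.24 + 332·0.22 + 356·0.07 = 177.64 m².
T₆₀ = 0.161 × 1623 / 177.64 = 1.471 s.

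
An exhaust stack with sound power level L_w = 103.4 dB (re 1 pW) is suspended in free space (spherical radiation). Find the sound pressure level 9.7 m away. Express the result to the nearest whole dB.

The power spreads over a sphere of area 4π·r², so L_p = L_w − 10·log₁₀(4π·r²).
4π·r² = 1182 m², 10·log₁₀ of that is 30.728 dB.
L_p = 103.4 − 30.728 = 72.67 dB.

73 dB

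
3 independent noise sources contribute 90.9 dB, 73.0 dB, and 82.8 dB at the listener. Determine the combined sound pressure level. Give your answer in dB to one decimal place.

Incoherent sources combine by intensity addition: L_total = 10·log₁₀(Σ 10^(L_i/10)).
Σ 10^(L/10) = 10^(90.9/10) + 10^(73.0/10) + 10^(82.8/10) = 1.441e+09.
L_total = 10·log₁₀(1.441e+09) = 91.59 dB.

91.6 dB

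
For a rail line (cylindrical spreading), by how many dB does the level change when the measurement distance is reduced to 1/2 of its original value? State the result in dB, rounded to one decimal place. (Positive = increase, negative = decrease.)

+3.0 dB

A line source loses 3 dB per doubling of distance; generally ΔL = −10·log₁₀(r₂/r₁).
ΔL = −10·log₁₀(0.5) = +3.01 dB.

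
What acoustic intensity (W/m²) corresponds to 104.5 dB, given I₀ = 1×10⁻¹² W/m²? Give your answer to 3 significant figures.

0.0282 W/m²

I = I₀·10^(L/10) = 10⁻¹² × 10^(104.5/10) = 10^(-1.550).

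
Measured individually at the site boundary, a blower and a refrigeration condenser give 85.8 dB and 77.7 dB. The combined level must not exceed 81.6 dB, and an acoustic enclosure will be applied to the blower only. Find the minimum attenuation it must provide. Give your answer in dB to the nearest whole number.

6 dB

Everything except the blower sums to 10^(77.7/10) = 5.888e+07 in linear terms, 77.70 dB.
The limit corresponds to 10^(81.6/10) = 1.445e+08; subtracting the fixed part leaves 8.566e+07 for the blower, i.e. 79.33 dB.
So the blower must be reduced from 85.8 to 79.33 dB: IL = 6.47 dB.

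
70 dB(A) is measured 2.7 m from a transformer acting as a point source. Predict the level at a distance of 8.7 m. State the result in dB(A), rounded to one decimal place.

59.8 dB(A)

Spherical spreading from a point source gives a 20·log₁₀(r₂/r₁) drop.
L₂ = 70 − 20·log₁₀(8.7/2.7) = 70 − 10.163 = 59.84 dB(A).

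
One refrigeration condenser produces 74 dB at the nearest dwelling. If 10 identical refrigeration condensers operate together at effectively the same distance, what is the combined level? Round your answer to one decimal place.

84.0 dB

With 10 equal, uncorrelated contributions the intensity is 10× that of one unit, giving a rise of 10·log₁₀ 10.
L_total = 74 + 10·log₁₀(10) = 74 + 10.000 = 84.00 dB.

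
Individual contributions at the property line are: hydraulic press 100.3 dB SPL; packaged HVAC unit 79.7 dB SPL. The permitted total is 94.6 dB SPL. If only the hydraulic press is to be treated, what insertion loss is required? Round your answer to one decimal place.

Everything except the hydraulic press sums to 10^(79.7/10) = 9.333e+07 in linear terms, 79.70 dB SPL.
To meet 94.6 dB SPL overall, the treated hydraulic press may contribute at most 10^(94.6/10) − 9.333e+07 = 2.791e+09, i.e. 94.46 dB SPL.
Required insertion loss = 100.3 − 94.46 = 5.84 dB.

5.8 dB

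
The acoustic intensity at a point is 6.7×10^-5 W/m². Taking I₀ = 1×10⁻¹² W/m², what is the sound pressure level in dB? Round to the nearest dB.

78 dB

Dividing by I₀ shifts the exponent by 12: I/I₀ = 6.7×10^7.
L = 10·(0.8261 + 7) = 78.26 dB.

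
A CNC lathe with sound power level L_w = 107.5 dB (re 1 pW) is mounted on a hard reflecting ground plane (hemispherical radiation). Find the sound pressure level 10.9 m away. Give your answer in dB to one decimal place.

The power spreads over a hemisphere of area 2π·r², so L_p = L_w − 10·log₁₀(2π·r²).
2π·r² = 746.5 m², 10·log₁₀ of that is 28.730 dB.
L_p = 107.5 − 28.730 = 78.77 dB.

78.8 dB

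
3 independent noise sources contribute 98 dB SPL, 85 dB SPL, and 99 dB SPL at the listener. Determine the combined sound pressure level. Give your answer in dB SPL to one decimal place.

101.6 dB SPL

For uncorrelated sources the intensities add, so convert each level to linear form, sum, and take 10·log₁₀ of the total.
Σ 10^(L/10) = 10^(98/10) + 10^(85/10) + 10^(99/10) = 1.457e+10.
L_total = 10·log₁₀(1.457e+10) = 101.63 dB SPL.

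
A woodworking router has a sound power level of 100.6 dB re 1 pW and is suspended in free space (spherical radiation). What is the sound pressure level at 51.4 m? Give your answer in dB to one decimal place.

L_p = L_w − 10·log₁₀(4π·r²) with r = 51.4 m.
4π·r² = 3.32e+04 m², 10·log₁₀ of that is 45.211 dB.
L_p = 100.6 − 45.211 = 55.39 dB.

55.4 dB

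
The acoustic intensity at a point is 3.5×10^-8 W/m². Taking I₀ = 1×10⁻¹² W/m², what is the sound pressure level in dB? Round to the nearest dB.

45 dB

L = 10·log₁₀(I/I₀) = 10·log₁₀(3.5×10^-8/10⁻¹²) = 10·log₁₀(3.5×10^4).
L = 10·(0.5441 + 4) = 45.44 dB.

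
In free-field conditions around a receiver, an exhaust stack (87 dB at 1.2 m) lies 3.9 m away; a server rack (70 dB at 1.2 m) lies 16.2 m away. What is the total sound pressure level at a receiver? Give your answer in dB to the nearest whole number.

77 dB

Propagate each source to the receiver with L = L_ref − 20·log₁₀(r/r_ref), then add intensities.
exhaust stack: 87 − 20·log₁₀(3.9/1.2) = 87 − 10.24 = 76.76 dB.
server rack: 70 − 20·log₁₀(16.2/1.2) = 70 − 22.61 = 47.39 dB.
Σ 10^(L/10) = 4.750e+07 → L_total = 10·log₁₀(4.750e+07) = 76.77 dB.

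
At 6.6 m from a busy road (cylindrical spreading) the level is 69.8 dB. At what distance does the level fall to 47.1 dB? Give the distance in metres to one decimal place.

For a line source L₁ − L₂ = 10·log₁₀(r₂/r₁), so r₂ = r₁·10^((L₁−L₂)/10).
r₂ = 6.6·10^((69.8−47.1)/10) = 6.6·10^(22.7/10) = 1228.98 m.

1229.0 m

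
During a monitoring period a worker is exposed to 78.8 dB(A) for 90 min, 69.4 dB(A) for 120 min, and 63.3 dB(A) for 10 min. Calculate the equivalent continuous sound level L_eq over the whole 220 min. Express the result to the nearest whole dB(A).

76 dB(A)

L_eq = 10·log₁₀[(1/T)·Σ tᵢ·10^(Lᵢ/10)] with T = 220 min.
Σ tᵢ·10^(Lᵢ/10) = 90·10^(78.8/10) + 120·10^(69.4/10) + 10·10^(63.3/10) = 7.894e+09.
L_eq = 10·log₁₀(7.894e+09/220) = 75.55 dB(A).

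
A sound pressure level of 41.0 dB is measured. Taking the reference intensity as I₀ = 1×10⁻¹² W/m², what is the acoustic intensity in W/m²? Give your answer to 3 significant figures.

1.26e-08 W/m²

I/I₀ = 10^(41.0/10) = 1.259e+04, so I = 1.259e+04 × 10⁻¹² W/m².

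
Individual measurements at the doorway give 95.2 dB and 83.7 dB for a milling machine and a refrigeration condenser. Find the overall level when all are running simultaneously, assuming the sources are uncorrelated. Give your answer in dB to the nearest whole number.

Incoherent sources combine by intensity addition: L_total = 10·log₁₀(Σ 10^(L_i/10)).
Σ 10^(L/10) = 10^(95.2/10) + 10^(83.7/10) = 3.546e+09.
L_total = 10·log₁₀(3.546e+09) = 95.50 dB.

95 dB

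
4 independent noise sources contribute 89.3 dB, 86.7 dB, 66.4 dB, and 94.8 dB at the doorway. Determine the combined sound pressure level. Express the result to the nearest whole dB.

Incoherent sources combine by intensity addition: L_total = 10·log₁₀(Σ 10^(L_i/10)).
Σ 10^(L/10) = 10^(89.3/10) + 10^(86.7/10) + 10^(66.4/10) + 10^(94.8/10) = 4.343e+09.
L_total = 10·log₁₀(4.343e+09) = 96.38 dB.

96 dB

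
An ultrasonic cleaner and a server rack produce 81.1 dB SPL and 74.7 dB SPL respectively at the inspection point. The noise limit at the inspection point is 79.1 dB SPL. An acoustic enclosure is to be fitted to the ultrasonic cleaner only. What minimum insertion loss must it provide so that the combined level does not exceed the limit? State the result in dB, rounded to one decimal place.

Everything except the ultrasonic cleaner sums to 10^(74.7/10) = 2.951e+07 in linear terms, 74.70 dB SPL.
To meet 79.1 dB SPL overall, the treated ultrasonic cleaner may contribute at most 10^(79.1/10) − 2.951e+07 = 5.177e+07, i.e. 77.14 dB SPL.
So the ultrasonic cleaner must be reduced from 81.1 to 77.14 dB SPL: IL = 3.96 dB.

4.0 dB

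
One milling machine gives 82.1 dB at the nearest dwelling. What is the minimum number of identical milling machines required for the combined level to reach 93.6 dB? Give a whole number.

The shortfall is 93.6 − 82.1 = 11.5 dB, and N units add 10·log₁₀ N, so need 10·log₁₀ N ≥ 11.5.
N ≥ 10^(11.5/10) = 14.125, so N = 15.

15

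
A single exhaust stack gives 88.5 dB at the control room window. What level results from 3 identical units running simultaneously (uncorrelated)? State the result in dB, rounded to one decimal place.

93.3 dB

N identical incoherent sources raise the level by 10·log₁₀ N.
L_total = 88.5 + 10·log₁₀(3) = 88.5 + 4.771 = 93.27 dB.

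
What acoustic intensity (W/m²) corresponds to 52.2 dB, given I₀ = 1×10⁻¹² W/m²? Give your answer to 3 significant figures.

1.66e-07 W/m²

L = 10·log₁₀(I/I₀) ⇒ I = I₀·10^(L/10) = 10⁻¹² × 10^5.22.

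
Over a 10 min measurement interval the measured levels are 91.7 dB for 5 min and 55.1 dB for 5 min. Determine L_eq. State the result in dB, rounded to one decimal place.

Weight each interval's intensity by its duration and average over T = 10 min:
Σ tᵢ·10^(Lᵢ/10) = 5·10^(91.7/10) + 5·10^(55.1/10) = 7.397e+09.
L_eq = 10·log₁₀(7.397e+09/10) = 88.69 dB.

88.7 dB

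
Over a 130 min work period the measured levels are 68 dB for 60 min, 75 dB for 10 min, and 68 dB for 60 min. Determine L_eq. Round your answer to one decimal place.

The energy average is taken in the linear domain: L_eq = 10·log₁₀[(Σ tᵢ·10^(Lᵢ/10))/T], T = 130 min.
Σ tᵢ·10^(Lᵢ/10) = 60·10^(68/10) + 10·10^(75/10) + 60·10^(68/10) = 1.073e+09.
L_eq = 10·log₁₀(1.073e+09/130) = 69.17 dB.

69.2 dB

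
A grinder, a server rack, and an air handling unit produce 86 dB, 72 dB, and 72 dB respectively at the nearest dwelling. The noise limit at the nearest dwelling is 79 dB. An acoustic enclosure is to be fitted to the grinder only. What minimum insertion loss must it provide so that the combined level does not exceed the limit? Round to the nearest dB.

The untreated sources together contribute 10^(72/10) + 10^(72/10) = 3.170e+07, i.e. 75.01 dB.
To meet 79 dB overall, the treated grinder may contribute at most 10^(79/10) − 3.170e+07 = 4.773e+07, i.e. 76.79 dB.
Required insertion loss = 86 − 76.79 = 9.21 dB.

9 dB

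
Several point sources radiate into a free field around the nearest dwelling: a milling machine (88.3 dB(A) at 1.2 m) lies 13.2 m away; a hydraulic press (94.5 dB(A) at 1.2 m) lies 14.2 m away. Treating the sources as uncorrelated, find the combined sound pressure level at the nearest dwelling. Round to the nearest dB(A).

74 dB(A)

First find each source's level at the receiver (point-source: −20·log₁₀(r/r_ref)), then combine on an intensity basis.
milling machine: 88.3 − 20·log₁₀(13.2/1.2) = 88.3 − 20.83 = 67.47 dB(A).
hydraulic press: 94.5 − 20·log₁₀(14.2/1.2) = 94.5 − 21.46 = 73.04 dB(A).
Σ 10^(L/10) = 2.571e+07 → L_total = 10·log₁₀(2.571e+07) = 74.10 dB(A).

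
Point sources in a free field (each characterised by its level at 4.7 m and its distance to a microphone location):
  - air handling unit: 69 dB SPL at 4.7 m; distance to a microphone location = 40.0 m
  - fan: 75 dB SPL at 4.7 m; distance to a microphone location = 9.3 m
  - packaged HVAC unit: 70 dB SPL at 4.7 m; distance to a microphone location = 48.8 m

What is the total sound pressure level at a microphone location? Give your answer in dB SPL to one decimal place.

69.2 dB SPL

Propagate each source to the receiver with L = L_ref − 20·log₁₀(r/r_ref), then add intensities.
air handling unit: 69 − 20·log₁₀(40.0/4.7) = 69 − 18.60 = 50.40 dB SPL.
fan: 75 − 20·log₁₀(9.3/4.7) = 75 − 5.93 = 69.07 dB SPL.
packaged HVAC unit: 70 − 20·log₁₀(48.8/4.7) = 70 − 20.33 = 49.67 dB SPL.
Σ 10^(L/10) = 8.279e+06 → L_total = 10·log₁₀(8.279e+06) = 69.18 dB SPL.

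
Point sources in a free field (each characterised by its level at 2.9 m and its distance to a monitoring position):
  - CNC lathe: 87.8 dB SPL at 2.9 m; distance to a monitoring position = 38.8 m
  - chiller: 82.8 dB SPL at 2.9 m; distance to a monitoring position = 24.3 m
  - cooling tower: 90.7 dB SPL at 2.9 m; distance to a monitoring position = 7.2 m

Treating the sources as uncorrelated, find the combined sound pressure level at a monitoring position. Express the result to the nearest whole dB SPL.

83 dB SPL

Propagate each source to the receiver with L = L_ref − 20·log₁₀(r/r_ref), then add intensities.
CNC lathe: 87.8 − 20·log₁₀(38.8/2.9) = 87.8 − 22.53 = 65.27 dB SPL.
chiller: 82.8 − 20·log₁₀(24.3/2.9) = 82.8 − 18.46 = 64.34 dB SPL.
cooling tower: 90.7 − 20·log₁₀(7.2/2.9) = 90.7 − 7.90 = 82.80 dB SPL.
Σ 10^(L/10) = 1.967e+08 → L_total = 10·log₁₀(1.967e+08) = 82.94 dB SPL.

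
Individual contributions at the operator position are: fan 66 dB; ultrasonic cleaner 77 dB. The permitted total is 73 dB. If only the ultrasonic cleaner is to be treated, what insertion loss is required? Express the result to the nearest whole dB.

5 dB

Everything except the ultrasonic cleaner sums to 10^(66/10) = 3.981e+06 in linear terms, 66.00 dB.
The limit corresponds to 10^(73/10) = 1.995e+07; subtracting the fixed part leaves 1.597e+07 for the ultrasonic cleaner, i.e. 72.03 dB.
So the ultrasonic cleaner must be reduced from 77 to 72.03 dB: IL = 4.97 dB.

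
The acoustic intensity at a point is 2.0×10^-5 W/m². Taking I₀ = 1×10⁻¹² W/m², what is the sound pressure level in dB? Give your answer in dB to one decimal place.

73.0 dB

Dividing by I₀ shifts the exponent by 12: I/I₀ = 2.0×10^7.
L = 10·(0.3010 + 7) = 73.01 dB.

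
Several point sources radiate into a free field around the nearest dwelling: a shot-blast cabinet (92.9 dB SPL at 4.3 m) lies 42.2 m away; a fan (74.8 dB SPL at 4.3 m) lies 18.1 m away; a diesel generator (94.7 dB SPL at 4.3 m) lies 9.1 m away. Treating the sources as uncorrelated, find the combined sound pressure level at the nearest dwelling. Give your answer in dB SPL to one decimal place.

First find each source's level at the receiver (point-source: −20·log₁₀(r/r_ref)), then combine on an intensity basis.
shot-blast cabinet: 92.9 − 20·log₁₀(42.2/4.3) = 92.9 − 19.84 = 73.06 dB SPL.
fan: 74.8 − 20·log₁₀(18.1/4.3) = 74.8 − 12.48 = 62.32 dB SPL.
diesel generator: 94.7 − 20·log₁₀(9.1/4.3) = 94.7 − 6.51 = 88.19 dB SPL.
Σ 10^(L/10) = 6.809e+08 → L_total = 10·log₁₀(6.809e+08) = 88.33 dB SPL.

88.3 dB SPL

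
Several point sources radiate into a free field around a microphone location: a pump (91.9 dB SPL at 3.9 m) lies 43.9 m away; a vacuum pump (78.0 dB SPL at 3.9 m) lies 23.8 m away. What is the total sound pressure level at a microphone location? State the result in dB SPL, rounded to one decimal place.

First find each source's level at the receiver (point-source: −20·log₁₀(r/r_ref)), then combine on an intensity basis.
pump: 91.9 − 20·log₁₀(43.9/3.9) = 91.9 − 21.03 = 70.87 dB SPL.
vacuum pump: 78.0 − 20·log₁₀(23.8/3.9) = 78.0 − 15.71 = 62.29 dB SPL.
Σ 10^(L/10) = 1.392e+07 → L_total = 10·log₁₀(1.392e+07) = 71.44 dB SPL.

71.4 dB SPL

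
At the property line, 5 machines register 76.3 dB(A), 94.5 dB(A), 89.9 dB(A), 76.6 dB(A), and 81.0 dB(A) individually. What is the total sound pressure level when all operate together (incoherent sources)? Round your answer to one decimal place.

Incoherent sources combine by intensity addition: L_total = 10·log₁₀(Σ 10^(L_i/10)).
Σ 10^(L/10) = 10^(76.3/10) + 10^(94.5/10) + 10^(89.9/10) + 10^(76.6/10) + 10^(81.0/10) = 4.010e+09.
L_total = 10·log₁₀(4.010e+09) = 96.03 dB(A).

96.0 dB(A)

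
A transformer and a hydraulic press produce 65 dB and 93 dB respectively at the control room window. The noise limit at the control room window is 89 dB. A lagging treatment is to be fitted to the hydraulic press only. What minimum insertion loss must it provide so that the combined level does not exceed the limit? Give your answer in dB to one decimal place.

4.0 dB

The untreated sources together contribute 10^(65/10) = 3.162e+06, i.e. 65.00 dB.
To meet 89 dB overall, the treated hydraulic press may contribute at most 10^(89/10) − 3.162e+06 = 7.912e+08, i.e. 88.98 dB.
So the hydraulic press must be reduced from 93 to 88.98 dB: IL = 4.02 dB.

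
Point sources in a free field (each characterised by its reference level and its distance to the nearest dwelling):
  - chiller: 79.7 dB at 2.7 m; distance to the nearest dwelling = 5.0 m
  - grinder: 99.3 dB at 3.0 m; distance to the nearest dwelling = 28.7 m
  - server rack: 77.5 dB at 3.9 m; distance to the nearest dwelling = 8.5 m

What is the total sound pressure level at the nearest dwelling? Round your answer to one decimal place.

81.2 dB

Propagate each source to the receiver with L = L_ref − 20·log₁₀(r/r_ref), then add intensities.
chiller: 79.7 − 20·log₁₀(5.0/2.7) = 79.7 − 5.35 = 74.35 dB.
grinder: 99.3 − 20·log₁₀(28.7/3.0) = 99.3 − 19.62 = 79.68 dB.
server rack: 77.5 − 20·log₁₀(8.5/3.9) = 77.5 − 6.77 = 70.73 dB.
Σ 10^(L/10) = 1.321e+08 → L_total = 10·log₁₀(1.321e+08) = 81.21 dB.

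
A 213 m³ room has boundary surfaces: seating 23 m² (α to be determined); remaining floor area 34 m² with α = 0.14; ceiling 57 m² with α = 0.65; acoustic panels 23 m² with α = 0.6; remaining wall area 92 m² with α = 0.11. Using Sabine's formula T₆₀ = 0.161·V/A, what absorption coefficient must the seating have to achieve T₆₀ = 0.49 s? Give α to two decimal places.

Required total absorption A = 0.161·213/0.49 = 69.99 m².
Absorption from the other surfaces = 34·0.14 + 57·0.65 + 23·0.6 + 92·0.11 = 65.73 m², so the seating must supply 4.26 m² over 23 m².
α = 4.26/23 = 0.185.

0.19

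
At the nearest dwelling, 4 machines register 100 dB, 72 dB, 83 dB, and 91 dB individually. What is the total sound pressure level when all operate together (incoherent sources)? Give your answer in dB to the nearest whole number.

101 dB

Incoherent sources combine by intensity addition: L_total = 10·log₁₀(Σ 10^(L_i/10)).
Σ 10^(L/10) = 10^(100/10) + 10^(72/10) + 10^(83/10) + 10^(91/10) = 1.147e+10.
L_total = 10·log₁₀(1.147e+10) = 100.60 dB.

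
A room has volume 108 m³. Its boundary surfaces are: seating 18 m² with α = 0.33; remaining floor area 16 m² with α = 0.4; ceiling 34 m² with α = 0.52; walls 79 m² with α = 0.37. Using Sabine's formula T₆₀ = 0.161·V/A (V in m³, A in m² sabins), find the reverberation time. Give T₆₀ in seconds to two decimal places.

Summing Sᵢαᵢ: 18·0.33 + 16·0.4 + 34·0.52 + 79·0.37 = 59.25 m².
T₆₀ = 0.161 × 108 / 59.25 = 0.293 s.

0.29 s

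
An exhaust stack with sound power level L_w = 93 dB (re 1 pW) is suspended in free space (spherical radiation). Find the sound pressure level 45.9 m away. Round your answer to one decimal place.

The power spreads over a sphere of area 4π·r², so L_p = L_w − 10·log₁₀(4π·r²).
4π·r² = 2.647e+04 m², 10·log₁₀ of that is 44.228 dB.
L_p = 93 − 44.228 = 48.77 dB.

48.8 dB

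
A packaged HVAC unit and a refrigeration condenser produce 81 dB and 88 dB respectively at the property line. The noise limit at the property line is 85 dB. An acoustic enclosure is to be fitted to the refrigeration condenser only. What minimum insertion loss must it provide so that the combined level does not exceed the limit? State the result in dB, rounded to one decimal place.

5.2 dB

The untreated sources together contribute 10^(81/10) = 1.259e+08, i.e. 81.00 dB.
The limit corresponds to 10^(85/10) = 3.162e+08; subtracting the fixed part leaves 1.903e+08 for the refrigeration condenser, i.e. 82.80 dB.
Required insertion loss = 88 − 82.80 = 5.20 dB.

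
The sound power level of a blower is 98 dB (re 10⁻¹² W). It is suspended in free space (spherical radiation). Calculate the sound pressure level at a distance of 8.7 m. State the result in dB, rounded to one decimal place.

68.2 dB

Free-field spherical radiation: L_p = L_w − 10·log₁₀(4π·r²), r = 8.7 m.
4π·r² = 951.1 m², 10·log₁₀ of that is 29.782 dB.
L_p = 98 − 29.782 = 68.22 dB.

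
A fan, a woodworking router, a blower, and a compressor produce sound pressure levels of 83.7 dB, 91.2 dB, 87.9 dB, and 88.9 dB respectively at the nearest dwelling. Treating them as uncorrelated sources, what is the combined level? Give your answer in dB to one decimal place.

94.7 dB

For uncorrelated sources the intensities add, so convert each level to linear form, sum, and take 10·log₁₀ of the total.
Σ 10^(L/10) = 10^(83.7/10) + 10^(91.2/10) + 10^(87.9/10) + 10^(88.9/10) = 2.946e+09.
L_total = 10·log₁₀(2.946e+09) = 94.69 dB.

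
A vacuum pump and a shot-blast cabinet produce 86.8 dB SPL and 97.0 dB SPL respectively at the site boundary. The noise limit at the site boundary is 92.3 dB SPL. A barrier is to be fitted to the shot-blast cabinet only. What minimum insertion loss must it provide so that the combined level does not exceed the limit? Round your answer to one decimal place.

Fixed contribution from the other source: Σ 10^(L/10) = 10^(86.8/10) = 4.786e+08 (86.80 dB SPL).
To meet 92.3 dB SPL overall, the treated shot-blast cabinet may contribute at most 10^(92.3/10) − 4.786e+08 = 1.220e+09, i.e. 90.86 dB SPL.
Required insertion loss = 97.0 − 90.86 = 6.14 dB.

6.1 dB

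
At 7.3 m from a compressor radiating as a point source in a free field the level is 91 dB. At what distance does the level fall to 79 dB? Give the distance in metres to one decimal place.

The 12.0 dB drop corresponds to a distance ratio of 10^(12.0/20) for a point source.
r₂ = 7.3·10^((91−79)/20) = 7.3·10^(12.0/20) = 29.06 m.

29.1 m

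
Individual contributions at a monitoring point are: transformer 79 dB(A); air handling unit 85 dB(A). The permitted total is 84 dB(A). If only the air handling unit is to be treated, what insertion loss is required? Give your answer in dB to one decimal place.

Fixed contribution from the other source: Σ 10^(L/10) = 10^(79/10) = 7.943e+07 (79.00 dB(A)).
The limit corresponds to 10^(84/10) = 2.512e+08; subtracting the fixed part leaves 1.718e+08 for the air handling unit, i.e. 82.35 dB(A).
So the air handling unit must be reduced from 85 to 82.35 dB(A): IL = 2.65 dB.

2.7 dB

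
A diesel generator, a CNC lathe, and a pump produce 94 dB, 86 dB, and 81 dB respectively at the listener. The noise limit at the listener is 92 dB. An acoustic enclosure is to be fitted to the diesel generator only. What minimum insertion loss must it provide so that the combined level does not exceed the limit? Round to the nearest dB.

4 dB

Everything except the diesel generator sums to 10^(86/10) + 10^(81/10) = 5.240e+08 in linear terms, 87.19 dB.
The limit corresponds to 10^(92/10) = 1.585e+09; subtracting the fixed part leaves 1.061e+09 for the diesel generator, i.e. 90.26 dB.
So the diesel generator must be reduced from 94 to 90.26 dB: IL = 3.74 dB.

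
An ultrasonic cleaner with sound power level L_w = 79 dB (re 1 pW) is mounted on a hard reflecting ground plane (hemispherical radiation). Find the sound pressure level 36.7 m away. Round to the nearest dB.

The power spreads over a hemisphere of area 2π·r², so L_p = L_w − 10·log₁₀(2π·r²).
2π·r² = 8463 m², 10·log₁₀ of that is 39.275 dB.
L_p = 79 − 39.275 = 39.72 dB.

40 dB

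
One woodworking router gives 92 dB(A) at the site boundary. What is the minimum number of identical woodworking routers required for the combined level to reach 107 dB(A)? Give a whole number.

Need L₁ + 10·log₁₀ N ≥ 107, i.e. log₁₀ N ≥ 1.50.
N ≥ 10^(15.0/10) = 31.623, so N = 32.

32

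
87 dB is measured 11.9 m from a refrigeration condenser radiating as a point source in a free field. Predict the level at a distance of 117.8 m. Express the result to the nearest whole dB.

Spherical spreading from a point source gives a 20·log₁₀(r₂/r₁) drop.
L₂ = 87 − 20·log₁₀(117.8/11.9) = 87 − 19.912 = 67.09 dB.

67 dB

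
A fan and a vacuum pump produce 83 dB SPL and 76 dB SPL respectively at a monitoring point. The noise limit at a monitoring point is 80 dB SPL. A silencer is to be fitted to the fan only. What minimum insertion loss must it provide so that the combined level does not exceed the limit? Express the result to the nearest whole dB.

5 dB

Fixed contribution from the other source: Σ 10^(L/10) = 10^(76/10) = 3.981e+07 (76.00 dB SPL).
To meet 80 dB SPL overall, the treated fan may contribute at most 10^(80/10) − 3.981e+07 = 6.019e+07, i.e. 77.80 dB SPL.
Required insertion loss = 83 − 77.80 = 5.20 dB.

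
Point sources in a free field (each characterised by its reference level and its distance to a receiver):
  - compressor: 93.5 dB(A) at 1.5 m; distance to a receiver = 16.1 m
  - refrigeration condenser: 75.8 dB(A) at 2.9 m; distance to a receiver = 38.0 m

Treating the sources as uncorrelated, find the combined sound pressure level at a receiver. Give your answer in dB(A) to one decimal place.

Apply inverse-square spreading to bring every level to the receiver, then sum 10^(L/10).
compressor: 93.5 − 20·log₁₀(16.1/1.5) = 93.5 − 20.61 = 72.89 dB(A).
refrigeration condenser: 75.8 − 20·log₁₀(38.0/2.9) = 75.8 − 22.35 = 53.45 dB(A).
Σ 10^(L/10) = 1.965e+07 → L_total = 10·log₁₀(1.965e+07) = 72.93 dB(A).

72.9 dB(A)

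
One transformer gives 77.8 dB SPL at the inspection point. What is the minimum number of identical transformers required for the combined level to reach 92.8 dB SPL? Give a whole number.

32

N identical sources give L₁ + 10·log₁₀ N, so require 10·log₁₀ N ≥ 92.8 − 77.8 = 15.0 dB.
N ≥ 10^(15.0/10) = 31.623, so N = 32.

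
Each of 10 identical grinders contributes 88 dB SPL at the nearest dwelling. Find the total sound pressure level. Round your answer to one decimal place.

98.0 dB SPL

L_total = L₁ + 10·log₁₀ N for N identical incoherent sources.
L_total = 88 + 10·log₁₀(10) = 88 + 10.000 = 98.00 dB SPL.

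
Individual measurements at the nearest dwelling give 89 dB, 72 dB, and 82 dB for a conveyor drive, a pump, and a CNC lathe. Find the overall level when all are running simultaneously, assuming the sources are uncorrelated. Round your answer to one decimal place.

For uncorrelated sources the intensities add, so convert each level to linear form, sum, and take 10·log₁₀ of the total.
Σ 10^(L/10) = 10^(89/10) + 10^(72/10) + 10^(82/10) = 9.687e+08.
L_total = 10·log₁₀(9.687e+08) = 89.86 dB.

89.9 dB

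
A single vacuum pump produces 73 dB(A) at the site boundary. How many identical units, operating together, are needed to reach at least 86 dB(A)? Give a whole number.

The shortfall is 86 − 73 = 13.0 dB, and N units add 10·log₁₀ N, so need 10·log₁₀ N ≥ 13.0.
N ≥ 10^(13.0/10) = 19.953, so N = 20.

20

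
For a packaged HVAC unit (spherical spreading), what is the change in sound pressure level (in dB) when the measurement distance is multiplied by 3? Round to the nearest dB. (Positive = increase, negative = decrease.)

-10 dB

A point source loses 6 dB per doubling of distance; generally ΔL = −20·log₁₀(r₂/r₁).
ΔL = −20·log₁₀(3) = -9.54 dB.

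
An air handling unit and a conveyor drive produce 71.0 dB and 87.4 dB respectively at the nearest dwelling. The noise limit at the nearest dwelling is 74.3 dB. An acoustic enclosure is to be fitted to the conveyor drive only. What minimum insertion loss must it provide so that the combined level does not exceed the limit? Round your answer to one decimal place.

15.8 dB

Everything except the conveyor drive sums to 10^(71.0/10) = 1.259e+07 in linear terms, 71.00 dB.
The limit corresponds to 10^(74.3/10) = 2.692e+07; subtracting the fixed part leaves 1.433e+07 for the conveyor drive, i.e. 71.56 dB.
So the conveyor drive must be reduced from 87.4 to 71.56 dB: IL = 15.84 dB.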